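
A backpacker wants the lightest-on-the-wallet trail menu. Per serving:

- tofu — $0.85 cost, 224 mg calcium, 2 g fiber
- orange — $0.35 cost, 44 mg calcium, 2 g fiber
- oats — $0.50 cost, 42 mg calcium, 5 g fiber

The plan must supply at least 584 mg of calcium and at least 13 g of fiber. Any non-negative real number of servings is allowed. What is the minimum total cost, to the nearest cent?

$2.79

This is a tiny linear program; its minimum lies at a vertex of the feasible set. List the vertices and price them.
tofu only: max(584/224, 13/2) = 6.5 servings → $5.53.
orange only: max(584/44, 13/2) = 13.27 servings → $4.65.
oats only: max(584/42, 13/5) = 13.9 servings → $6.95.
tofu + orange with both tight: 1.656 servings and 4.844 servings → $3.10.
tofu + oats with both tight: 2.292 servings and 1.683 servings → $2.79.
orange + oats: the both-tight solution has a negative serving — not a feasible corner.
So the least-cost plan costs $2.79.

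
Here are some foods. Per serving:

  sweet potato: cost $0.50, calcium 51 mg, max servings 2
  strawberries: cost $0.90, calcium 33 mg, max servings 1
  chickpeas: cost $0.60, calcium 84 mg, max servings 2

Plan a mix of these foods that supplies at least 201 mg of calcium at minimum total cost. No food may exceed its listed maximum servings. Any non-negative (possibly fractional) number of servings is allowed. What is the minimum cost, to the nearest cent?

$1.52

Cost per mg of calcium: chickpeas $0.0071, sweet potato $0.0098, strawberries $0.0273.
Take 2 servings of chickpeas: +168.0 mg calcium for $1.20 (total $1.20, still need 33.0 mg).
Take 0.6471 servings of sweet potato: +33.0 mg calcium for $0.32 (total $1.52, still need 0.0 mg).
Filling from the cheapest source first is optimal under one linear minimum: $1.52.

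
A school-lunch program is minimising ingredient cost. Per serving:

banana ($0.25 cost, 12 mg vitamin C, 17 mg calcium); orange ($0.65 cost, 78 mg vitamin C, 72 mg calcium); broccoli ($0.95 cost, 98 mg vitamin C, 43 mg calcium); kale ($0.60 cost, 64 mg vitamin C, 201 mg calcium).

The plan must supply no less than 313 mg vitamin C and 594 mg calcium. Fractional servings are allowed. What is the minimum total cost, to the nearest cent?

$2.75

This is a tiny linear program; its minimum lies at a vertex of the feasible set. List the vertices and price them.
banana only: max(313/12, 594/17) = 34.94 servings → $8.74.
orange only: max(313/78, 594/72) = 8.25 servings → $5.36.
broccoli only: max(313/98, 594/43) = 13.81 servings → $13.12.
kale only: max(313/64, 594/201) = 4.891 servings → $2.93.
banana + orange with both targets exact would need a negative amount; discard.
banana + broccoli: the both-tight solution has a negative serving — not a feasible corner.
banana + kale with both tight: 18.8 servings and 1.365 servings → $5.52.
orange + broccoli with both targets exact would need a negative amount; discard.
orange + kale with both tight: 2.249 servings and 2.15 servings → $2.75.
broccoli + kale with both tight: 1.469 servings and 2.641 servings → $2.98.
The minimum over all feasible corners is $2.75.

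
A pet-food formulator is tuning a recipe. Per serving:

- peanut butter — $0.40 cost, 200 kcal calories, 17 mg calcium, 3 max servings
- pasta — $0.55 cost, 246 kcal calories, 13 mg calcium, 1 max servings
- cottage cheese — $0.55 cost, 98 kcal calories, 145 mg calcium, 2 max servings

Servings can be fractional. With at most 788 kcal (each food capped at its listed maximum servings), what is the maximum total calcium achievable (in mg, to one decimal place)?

Calcium per kcal: cottage cheese 1.48, peanut butter 0.085, pasta 0.05285.
Take 2 servings of cottage cheese: uses 196 kcal, +290.0 mg calcium (running total 290.0 mg).
Take 2.96 servings of peanut butter: uses 592 kcal, +50.3 mg calcium (running total 340.3 mg).
Filling greedily by calcium-per-kcal is optimal for one linear limit, giving 340.3 mg.

340.3 mg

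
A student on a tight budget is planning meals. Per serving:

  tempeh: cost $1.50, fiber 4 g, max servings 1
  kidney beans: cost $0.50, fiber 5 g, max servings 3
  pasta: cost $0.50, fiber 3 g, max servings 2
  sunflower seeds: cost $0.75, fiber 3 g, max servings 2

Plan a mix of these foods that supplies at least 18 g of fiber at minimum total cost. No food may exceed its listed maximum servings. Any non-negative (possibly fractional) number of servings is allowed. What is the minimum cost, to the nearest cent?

$2.00

Cost per g of fiber: kidney beans $0.1000, pasta $0.1667, sunflower seeds $0.2500, tempeh $0.3750.
Take 3 servings of kidney beans: +15.0 g fiber for $1.50 (total $1.50, still need 3.0 g).
Take 1 serving of pasta: +3.0 g fiber for $0.50 (total $2.00, still need 0.0 g).
Greedy by cheapest-per-g is optimal for a single linear constraint, so the minimum cost is $2.00.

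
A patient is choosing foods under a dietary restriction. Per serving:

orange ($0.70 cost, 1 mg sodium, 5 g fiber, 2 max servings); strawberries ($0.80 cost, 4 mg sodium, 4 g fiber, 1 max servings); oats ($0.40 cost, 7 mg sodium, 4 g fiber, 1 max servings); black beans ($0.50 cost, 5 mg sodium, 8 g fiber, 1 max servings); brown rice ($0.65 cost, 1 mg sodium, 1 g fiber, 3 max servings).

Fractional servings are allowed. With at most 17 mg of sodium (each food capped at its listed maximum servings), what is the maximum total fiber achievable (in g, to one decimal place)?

26.7 g

Fiber per mg sodium: orange 5, black beans 1.6, strawberries 1, brown rice 1, oats 0.5714.
Take 2 servings of orange: uses 2 mg sodium, +10.0 g fiber (running total 10.0 g).
Take 1 serving of black beans: uses 5 mg sodium, +8.0 g fiber (running total 18.0 g).
Take 1 serving of strawberries: uses 4 mg sodium, +4.0 g fiber (running total 22.0 g).
Take 3 servings of brown rice: uses 3 mg sodium, +3.0 g fiber (running total 25.0 g).
Take 0.4286 servings of oats: uses 3 mg sodium, +1.7 g fiber (running total 26.7 g).
Filling greedily by fiber-per-mg sodium is optimal for one linear limit, giving 26.7 g.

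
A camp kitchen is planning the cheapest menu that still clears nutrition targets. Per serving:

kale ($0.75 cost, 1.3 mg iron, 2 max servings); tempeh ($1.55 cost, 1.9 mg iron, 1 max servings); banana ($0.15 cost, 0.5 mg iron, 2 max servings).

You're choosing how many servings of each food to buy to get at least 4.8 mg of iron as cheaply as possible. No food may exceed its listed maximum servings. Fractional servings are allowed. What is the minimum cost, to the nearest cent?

Cost per mg of iron: banana $0.3000, kale $0.5769, tempeh $0.8158.
Take 2 servings of banana: +1.0 mg iron for $0.30 (total $0.30, still need 3.8 mg).
Take 2 servings of kale: +2.6 mg iron for $1.50 (total $1.80, still need 1.2 mg).
Take 0.6316 servings of tempeh: +1.2 mg iron for $0.98 (total $2.78, still need 0.0 mg).
Filling from the cheapest source first is optimal under one linear minimum: $2.78.

$2.78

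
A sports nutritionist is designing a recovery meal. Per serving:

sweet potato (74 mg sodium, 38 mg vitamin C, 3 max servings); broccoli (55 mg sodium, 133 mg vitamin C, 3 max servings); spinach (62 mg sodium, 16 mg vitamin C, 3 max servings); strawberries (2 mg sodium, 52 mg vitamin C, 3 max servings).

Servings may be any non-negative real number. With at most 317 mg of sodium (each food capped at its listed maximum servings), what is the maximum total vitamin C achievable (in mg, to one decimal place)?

Vitamin C per mg sodium: strawberries 26, broccoli 2.418, sweet potato 0.5135, spinach 0.2581.
Take 3 servings of strawberries: uses 6 mg sodium, +156.0 mg vitamin C (running total 156.0 mg).
Take 3 servings of broccoli: uses 165 mg sodium, +399.0 mg vitamin C (running total 555.0 mg).
Take 1.973 servings of sweet potato: uses 146 mg sodium, +75.0 mg vitamin C (running total 630.0 mg).
Filling greedily by vitamin C-per-mg sodium is optimal for one linear limit, giving 630.0 mg.

630.0 mg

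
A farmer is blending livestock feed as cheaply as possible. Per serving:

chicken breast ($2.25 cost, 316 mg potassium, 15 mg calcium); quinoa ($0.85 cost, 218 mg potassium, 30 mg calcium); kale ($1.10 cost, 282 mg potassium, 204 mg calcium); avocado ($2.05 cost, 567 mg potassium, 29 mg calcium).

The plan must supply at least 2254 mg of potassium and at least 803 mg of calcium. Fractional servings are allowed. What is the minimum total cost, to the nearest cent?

A basic optimal solution has at most two foods positive. Try each food alone and each pair with both targets met exactly.
chicken breast only: max(2254/316, 803/15) = 53.53 servings → $120.45.
quinoa only: max(2254/218, 803/30) = 26.77 servings → $22.75.
kale only: max(2254/282, 803/204) = 7.993 servings → $8.79.
avocado only: max(2254/567, 803/29) = 27.69 servings → $56.76.
chicken breast + quinoa with both targets exact would need a negative amount; discard.
chicken breast + kale with both tight: 3.874 servings and 3.651 servings → $12.73.
chicken breast + avocado with both targets exact would need a negative amount; discard.
quinoa + kale with both tight: 6.48 servings and 2.983 servings → $8.79.
quinoa + avocado with both targets exact would need a negative amount; discard.
kale + avocado with both tight: 3.628 servings and 2.171 servings → $8.44.
So the least-cost plan costs $8.44.

$8.44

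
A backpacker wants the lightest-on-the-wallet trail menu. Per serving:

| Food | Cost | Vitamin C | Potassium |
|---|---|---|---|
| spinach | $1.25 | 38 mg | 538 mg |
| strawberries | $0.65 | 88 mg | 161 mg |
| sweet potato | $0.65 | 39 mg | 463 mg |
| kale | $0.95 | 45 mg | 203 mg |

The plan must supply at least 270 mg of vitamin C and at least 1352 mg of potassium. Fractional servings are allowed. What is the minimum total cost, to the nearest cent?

$2.79

Compare the cost at each extreme point of the feasible region.
spinach only: max(270/38, 1352/538) = 7.105 servings → $8.88.
strawberries only: max(270/88, 1352/161) = 8.398 servings → $5.46.
sweet potato only: max(270/39, 1352/463) = 6.923 servings → $4.50.
kale only: max(270/45, 1352/203) = 6.66 servings → $6.33.
spinach + strawberries with both tight: 1.832 servings and 2.277 servings → $3.77.
spinach + sweet potato: the both-tight solution has a negative serving — not a feasible corner.
spinach + kale with both tight: 0.3655 servings and 5.691 servings → $5.86.
strawberries + sweet potato with both tight: 2.097 servings and 2.191 servings → $2.79.
strawberries + kale with both targets exact would need a negative amount; discard.
sweet potato + kale with both tight: 0.4668 servings and 5.595 servings → $5.62.
Cheapest feasible corner: $2.79.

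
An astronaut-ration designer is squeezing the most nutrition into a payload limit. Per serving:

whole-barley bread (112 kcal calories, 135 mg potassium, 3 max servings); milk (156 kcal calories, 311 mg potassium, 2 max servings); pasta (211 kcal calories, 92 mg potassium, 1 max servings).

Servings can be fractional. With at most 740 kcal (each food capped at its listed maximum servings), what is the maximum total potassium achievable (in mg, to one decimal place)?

Potassium per kcal: milk 1.994, whole-barley bread 1.205, pasta 0.436.
Take 2 servings of milk: uses 312 kcal, +622.0 mg potassium (running total 622.0 mg).
Take 3 servings of whole-barley bread: uses 336 kcal, +405.0 mg potassium (running total 1027.0 mg).
Take 0.436 servings of pasta: uses 92 kcal, +40.1 mg potassium (running total 1067.1 mg).
Greedy by best ratio exhausts the calories allowance optimally: 1067.1 mg.

1067.1 mg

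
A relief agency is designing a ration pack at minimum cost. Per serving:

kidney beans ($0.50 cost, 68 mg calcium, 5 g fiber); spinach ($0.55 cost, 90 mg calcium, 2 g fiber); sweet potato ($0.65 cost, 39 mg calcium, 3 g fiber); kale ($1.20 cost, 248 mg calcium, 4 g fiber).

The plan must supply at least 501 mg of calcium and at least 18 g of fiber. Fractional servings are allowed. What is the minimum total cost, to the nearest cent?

$2.86

Two binding constraints pin down two serving amounts, so the optimal mix uses at most two foods. The candidates are each food alone (scaled to the tighter of calcium/fiber) and each pair with both constraints tight.
kidney beans only: max(501/68, 18/5) = 7.368 servings → $3.68.
spinach only: max(501/90, 18/2) = 9 servings → $4.95.
sweet potato only: max(501/39, 18/3) = 12.85 servings → $8.35.
kale only: max(501/248, 18/4) = 4.5 servings → $5.40.
kidney beans + spinach with both tight: 1.968 servings and 4.08 servings → $3.23.
kidney beans + sweet potato with both targets exact would need a negative amount; discard.
kidney beans + kale with both tight: 2.541 servings and 1.323 servings → $2.86.
spinach + sweet potato with both tight: 4.172 servings and 3.219 servings → $4.39.
spinach + kale: the both-tight solution has a negative serving — not a feasible corner.
sweet potato + kale with both tight: 4.184 servings and 1.362 servings → $4.35.
Cheapest feasible corner: $2.86.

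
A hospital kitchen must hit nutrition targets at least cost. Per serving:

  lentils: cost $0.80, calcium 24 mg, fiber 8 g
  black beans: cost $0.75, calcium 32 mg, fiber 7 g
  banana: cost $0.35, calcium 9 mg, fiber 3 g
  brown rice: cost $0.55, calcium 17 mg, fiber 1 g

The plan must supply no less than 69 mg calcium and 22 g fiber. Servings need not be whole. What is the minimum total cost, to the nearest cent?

$2.21

For a min-cost LP with two ≥-constraints, a basic feasible solution has at most two positive variables.
lentils only: max(69/24, 22/8) = 2.875 servings → $2.30.
black beans only: max(69/32, 22/7) = 3.143 servings → $2.36.
banana only: max(69/9, 22/3) = 7.667 servings → $2.68.
brown rice only: max(69/17, 22/1) = 22 servings → $12.10.
lentils + black beans with both tight: 2.511 servings and 0.2727 servings → $2.21.
lentils + banana (both tight): parallel constraints — no distinct corner.
lentils + brown rice with both tight: 2.723 servings and 0.2143 servings → $2.30.
black beans + banana with both tight: 0.2727 servings and 6.697 servings → $2.55.
black beans + brown rice with both targets exact would need a negative amount; discard.
banana + brown rice with both tight: 7.262 servings and 0.2143 servings → $2.66.
So the least-cost plan costs $2.21.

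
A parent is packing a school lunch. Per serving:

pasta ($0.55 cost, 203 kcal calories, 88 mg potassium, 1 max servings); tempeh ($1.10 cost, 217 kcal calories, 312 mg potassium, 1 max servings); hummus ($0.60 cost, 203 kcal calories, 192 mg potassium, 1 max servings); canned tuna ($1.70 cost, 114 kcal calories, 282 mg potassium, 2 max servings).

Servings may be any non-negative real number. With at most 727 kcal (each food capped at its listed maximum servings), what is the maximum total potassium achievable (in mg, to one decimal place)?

1102.2 mg

Potassium per kcal: canned tuna 2.474, tempeh 1.438, hummus 0.9458, pasta 0.4335.
Take 2 servings of canned tuna: uses 228 kcal, +564.0 mg potassium (running total 564.0 mg).
Take 1 serving of tempeh: uses 217 kcal, +312.0 mg potassium (running total 876.0 mg).
Take 1 serving of hummus: uses 203 kcal, +192.0 mg potassium (running total 1068.0 mg).
Take 0.3892 servings of pasta: uses 79 kcal, +34.2 mg potassium (running total 1102.2 mg).
Greedy by best ratio exhausts the calories allowance optimally: 1102.2 mg.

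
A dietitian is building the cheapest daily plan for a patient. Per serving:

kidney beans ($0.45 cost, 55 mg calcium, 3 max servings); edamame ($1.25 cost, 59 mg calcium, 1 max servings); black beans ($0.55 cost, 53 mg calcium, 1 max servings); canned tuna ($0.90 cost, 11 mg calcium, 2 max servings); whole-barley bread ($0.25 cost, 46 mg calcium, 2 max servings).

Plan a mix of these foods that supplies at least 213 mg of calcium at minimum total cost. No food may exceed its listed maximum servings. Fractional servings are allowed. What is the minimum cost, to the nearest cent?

$1.49

Cost per mg of calcium: whole-barley bread $0.0054, kidney beans $0.0082, black beans $0.0104, edamame $0.0212, canned tuna $0.0818.
Take 2 servings of whole-barley bread: +92.0 mg calcium for $0.50 (total $0.50, still need 121.0 mg).
Take 2.2 servings of kidney beans: +121.0 mg calcium for $0.99 (total $1.49, still need 0.0 mg).
Greedy by cheapest-per-mg is optimal for a single linear constraint, so the minimum cost is $1.49.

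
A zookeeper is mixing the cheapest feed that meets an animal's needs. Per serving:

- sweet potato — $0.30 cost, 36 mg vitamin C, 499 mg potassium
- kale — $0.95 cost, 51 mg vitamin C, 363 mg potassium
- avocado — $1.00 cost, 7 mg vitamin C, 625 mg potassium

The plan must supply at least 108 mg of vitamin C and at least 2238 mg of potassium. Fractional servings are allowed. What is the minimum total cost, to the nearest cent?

sweet potato only: max(108/36, 2238/499) = 4.485 servings → $1.35.
kale only: max(108/51, 2238/363) = 6.165 servings → $5.86.
avocado only: max(108/7, 2238/625) = 15.43 servings → $15.43.
sweet potato + kale: intersection lies outside the first quadrant.
sweet potato + avocado with both tight: 2.727 servings and 1.403 servings → $2.22.
kale + avocado with both tight: 1.767 servings and 2.555 servings → $4.23.
Cheapest feasible corner: $1.35.

$1.35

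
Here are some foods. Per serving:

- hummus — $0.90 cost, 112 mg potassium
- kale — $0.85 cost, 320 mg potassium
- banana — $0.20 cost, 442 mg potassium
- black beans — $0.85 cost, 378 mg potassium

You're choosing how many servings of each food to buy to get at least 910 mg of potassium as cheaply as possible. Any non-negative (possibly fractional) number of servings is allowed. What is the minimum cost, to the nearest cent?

Cost per mg of potassium: banana $0.0005, black beans $0.0022, kale $0.0027, hummus $0.0080.
With no serving limits, use only banana: 910 mg / 442 mg = 2.059 servings × $0.20 = $0.41.

$0.41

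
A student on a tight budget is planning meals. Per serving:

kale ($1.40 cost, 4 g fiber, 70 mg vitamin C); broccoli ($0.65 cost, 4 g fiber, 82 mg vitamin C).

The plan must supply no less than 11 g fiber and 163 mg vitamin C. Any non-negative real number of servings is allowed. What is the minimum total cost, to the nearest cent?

This is a tiny linear program; its minimum lies at a vertex of the feasible set. List the vertices and price them.
kale only: max(11/4, 163/70) = 2.75 servings → $3.85.
broccoli only: max(11/4, 163/82) = 2.75 servings → $1.79.
kale + broccoli: the both-tight solution has a negative serving — not a feasible corner.
So the least-cost plan costs $1.79.

$1.79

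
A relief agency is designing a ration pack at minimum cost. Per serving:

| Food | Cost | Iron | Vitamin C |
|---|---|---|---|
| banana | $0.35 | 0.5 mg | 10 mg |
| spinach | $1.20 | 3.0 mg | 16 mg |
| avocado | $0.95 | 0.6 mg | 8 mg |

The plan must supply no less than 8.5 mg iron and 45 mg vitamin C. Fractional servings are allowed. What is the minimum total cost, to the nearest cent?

$3.40

Check every corner: each single food scaled to meet both minima, and each pair solved so both constraints bind.
banana only: max(8.5/0.5, 45/10) = 17 servings → $5.95.
spinach only: max(8.5/3.0, 45/16) = 2.833 servings → $3.40.
avocado only: max(8.5/0.6, 45/8) = 14.17 servings → $13.46.
banana + spinach: the both-tight solution has a negative serving — not a feasible corner.
banana + avocado: intersection lies outside the first quadrant.
spinach + avocado: intersection lies outside the first quadrant.
Cheapest feasible corner: $3.40.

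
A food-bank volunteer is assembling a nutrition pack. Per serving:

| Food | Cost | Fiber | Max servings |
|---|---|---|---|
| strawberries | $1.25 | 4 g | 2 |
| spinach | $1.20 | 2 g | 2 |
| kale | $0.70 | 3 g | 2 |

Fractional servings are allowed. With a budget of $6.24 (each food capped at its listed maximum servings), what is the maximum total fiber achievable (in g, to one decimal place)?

17.9 g

Fiber per dollar: kale 4.286, strawberries 3.2, spinach 1.667.
Take 2 servings of kale: spends $1.40, +6.0 g fiber (running total 6.0 g).
Take 2 servings of strawberries: spends $2.50, +8.0 g fiber (running total 14.0 g).
Take 1.95 servings of spinach: spends $2.34, +3.9 g fiber (running total 17.9 g).
Greedy by best ratio exhausts the cost allowance optimally: 17.9 g.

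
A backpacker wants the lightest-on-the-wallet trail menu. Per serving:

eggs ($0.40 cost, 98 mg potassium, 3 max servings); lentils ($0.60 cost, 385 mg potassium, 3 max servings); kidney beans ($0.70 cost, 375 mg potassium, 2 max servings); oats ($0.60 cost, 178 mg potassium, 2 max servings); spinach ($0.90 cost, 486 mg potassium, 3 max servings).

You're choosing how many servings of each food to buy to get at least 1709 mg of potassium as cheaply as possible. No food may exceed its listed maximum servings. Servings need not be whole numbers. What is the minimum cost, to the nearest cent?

Cost per mg of potassium: lentils $0.0016, spinach $0.0019, kidney beans $0.0019, oats $0.0034, eggs $0.0041.
Take 3 servings of lentils: +1155.0 mg potassium for $1.80 (total $1.80, still need 554.0 mg).
Take 1.14 servings of spinach: +554.0 mg potassium for $1.03 (total $2.83, still need 0.0 mg).
Filling from the cheapest source first is optimal under one linear minimum: $2.83.

$2.83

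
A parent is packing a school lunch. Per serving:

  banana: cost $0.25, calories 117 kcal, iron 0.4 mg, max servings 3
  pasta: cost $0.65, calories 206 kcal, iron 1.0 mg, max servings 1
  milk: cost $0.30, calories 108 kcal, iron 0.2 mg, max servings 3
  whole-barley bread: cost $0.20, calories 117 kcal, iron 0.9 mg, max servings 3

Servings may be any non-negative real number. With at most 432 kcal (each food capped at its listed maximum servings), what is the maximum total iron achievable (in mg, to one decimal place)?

Iron per kcal: whole-barley bread 0.007692, pasta 0.004854, banana 0.003419, milk 0.001852.
Take 3 servings of whole-barley bread: uses 351 kcal, +2.7 mg iron (running total 2.7 mg).
Take 0.3932 servings of pasta: uses 81 kcal, +0.4 mg iron (running total 3.1 mg).
Filling greedily by iron-per-kcal is optimal for one linear limit, giving 3.1 mg.

3.1 mg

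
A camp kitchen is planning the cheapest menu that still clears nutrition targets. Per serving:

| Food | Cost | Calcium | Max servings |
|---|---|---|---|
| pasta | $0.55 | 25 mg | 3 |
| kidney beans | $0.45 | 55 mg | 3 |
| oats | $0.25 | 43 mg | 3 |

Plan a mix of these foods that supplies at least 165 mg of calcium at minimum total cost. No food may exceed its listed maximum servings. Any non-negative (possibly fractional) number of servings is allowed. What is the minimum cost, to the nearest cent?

Cost per mg of calcium: oats $0.0058, kidney beans $0.0082, pasta $0.0220.
Take 3 servings of oats: +129.0 mg calcium for $0.75 (total $0.75, still need 36.0 mg).
Take 0.6545 servings of kidney beans: +36.0 mg calcium for $0.29 (total $1.04, still need 0.0 mg).
Filling from the cheapest source first is optimal under one linear minimum: $1.04.

$1.04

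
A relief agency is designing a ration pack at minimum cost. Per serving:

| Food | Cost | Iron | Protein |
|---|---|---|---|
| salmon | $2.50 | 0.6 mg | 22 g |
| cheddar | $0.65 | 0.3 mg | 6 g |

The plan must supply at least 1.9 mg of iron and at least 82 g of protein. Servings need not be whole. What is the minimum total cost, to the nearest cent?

$8.88

Two binding constraints pin down two serving amounts, so the optimal mix uses at most two foods. The candidates are each food alone (scaled to the tighter of iron/protein) and each pair with both constraints tight.
salmon only: max(1.9/0.6, 82/22) = 3.727 servings → $9.32.
cheddar only: max(1.9/0.3, 82/6) = 13.67 servings → $8.88.
salmon + cheddar: the both-tight solution has a negative serving — not a feasible corner.
So the least-cost plan costs $8.88.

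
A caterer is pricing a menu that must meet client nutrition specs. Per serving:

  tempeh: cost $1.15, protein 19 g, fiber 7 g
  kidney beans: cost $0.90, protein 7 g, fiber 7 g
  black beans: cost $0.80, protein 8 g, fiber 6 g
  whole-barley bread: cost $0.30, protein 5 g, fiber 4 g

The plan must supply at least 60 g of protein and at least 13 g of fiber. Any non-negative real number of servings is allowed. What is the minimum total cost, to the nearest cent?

Compare the cost at each extreme point of the feasible region.
tempeh only: max(60/19, 13/7) = 3.158 servings → $3.63.
kidney beans only: max(60/7, 13/7) = 8.571 servings → $7.71.
black beans only: max(60/8, 13/6) = 7.5 servings → $6.00.
whole-barley bread only: max(60/5, 13/4) = 12 servings → $3.60.
tempeh + kidney beans: the both-tight solution has a negative serving — not a feasible corner.
tempeh + black beans: intersection lies outside the first quadrant.
tempeh + whole-barley bread with both targets exact would need a negative amount; discard.
kidney beans + black beans with both targets exact would need a negative amount; discard.
kidney beans + whole-barley bread with both targets exact would need a negative amount; discard.
black beans + whole-barley bread: intersection lies outside the first quadrant.
Cheapest feasible corner: $3.60.

$3.60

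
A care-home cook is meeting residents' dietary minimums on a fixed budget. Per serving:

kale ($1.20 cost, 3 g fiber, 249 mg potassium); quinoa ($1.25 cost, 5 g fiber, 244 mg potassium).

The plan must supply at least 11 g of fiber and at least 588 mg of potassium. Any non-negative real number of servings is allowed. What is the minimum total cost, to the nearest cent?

$2.97

The cheapest plan sits at a corner of the feasible region — with two constraints it uses at most two foods.
kale only: max(11/3, 588/249) = 3.667 servings → $4.40.
quinoa only: max(11/5, 588/244) = 2.41 servings → $3.01.
kale + quinoa with both tight: 0.499 servings and 1.901 servings → $2.97.
Cheapest feasible corner: $2.97.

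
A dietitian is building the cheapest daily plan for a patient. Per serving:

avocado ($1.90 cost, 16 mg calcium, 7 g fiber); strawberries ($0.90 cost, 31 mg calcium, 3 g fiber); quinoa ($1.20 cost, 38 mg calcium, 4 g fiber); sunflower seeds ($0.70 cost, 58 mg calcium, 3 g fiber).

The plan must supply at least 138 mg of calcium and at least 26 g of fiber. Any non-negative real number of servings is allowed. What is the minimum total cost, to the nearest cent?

This is a tiny linear program; its minimum lies at a vertex of the feasible set. List the vertices and price them.
avocado only: max(138/16, 26/7) = 8.625 servings → $16.39.
strawberries only: max(138/31, 26/3) = 8.667 servings → $7.80.
quinoa only: max(138/38, 26/4) = 6.5 servings → $7.80.
sunflower seeds only: max(138/58, 26/3) = 8.667 servings → $6.07.
avocado + strawberries with both tight: 2.32 servings and 3.254 servings → $7.34.
avocado + quinoa with both tight: 2.158 servings and 2.723 servings → $7.37.
avocado + sunflower seeds with both tight: 3.056 servings and 1.536 servings → $6.88.
strawberries + quinoa with both targets exact would need a negative amount; discard.
strawberries + sunflower seeds: the both-tight solution has a negative serving — not a feasible corner.
quinoa + sunflower seeds: intersection lies outside the first quadrant.
Cheapest feasible corner: $6.07.

$6.07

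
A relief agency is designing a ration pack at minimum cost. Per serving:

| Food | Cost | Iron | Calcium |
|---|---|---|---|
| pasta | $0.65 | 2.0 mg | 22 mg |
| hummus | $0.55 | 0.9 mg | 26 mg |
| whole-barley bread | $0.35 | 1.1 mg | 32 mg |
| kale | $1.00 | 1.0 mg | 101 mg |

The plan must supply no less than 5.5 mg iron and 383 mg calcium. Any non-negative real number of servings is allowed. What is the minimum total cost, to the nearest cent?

$3.86

Check every corner: each single food scaled to meet both minima, and each pair solved so both constraints bind.
pasta only: max(5.5/2.0, 383/22) = 17.41 servings → $11.32.
hummus only: max(5.5/0.9, 383/26) = 14.73 servings → $8.10.
whole-barley bread only: max(5.5/1.1, 383/32) = 11.97 servings → $4.19.
kale only: max(5.5/1.0, 383/101) = 5.5 servings → $5.50.
pasta + hummus with both targets exact would need a negative amount; discard.
pasta + whole-barley bread with both targets exact would need a negative amount; discard.
pasta + kale with both tight: 0.9583 servings and 3.583 servings → $4.21.
hummus + whole-barley bread: intersection lies outside the first quadrant.
hummus + kale with both tight: 2.658 servings and 3.108 servings → $4.57.
whole-barley bread + kale with both tight: 2.181 servings and 3.101 servings → $3.86.
The minimum over all feasible corners is $3.86.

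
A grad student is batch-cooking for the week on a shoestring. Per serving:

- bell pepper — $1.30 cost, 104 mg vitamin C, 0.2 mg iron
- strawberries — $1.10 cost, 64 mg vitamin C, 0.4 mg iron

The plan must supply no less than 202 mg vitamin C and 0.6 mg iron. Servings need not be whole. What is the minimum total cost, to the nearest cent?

This is a tiny linear program; its minimum lies at a vertex of the feasible set. List the vertices and price them.
bell pepper only: max(202/104, 0.6/0.2) = 3 servings → $3.90.
strawberries only: max(202/64, 0.6/0.4) = 3.156 servings → $3.47.
bell pepper + strawberries with both tight: 1.472 servings and 0.7639 servings → $2.75.
The minimum over all feasible corners is $2.75.

$2.75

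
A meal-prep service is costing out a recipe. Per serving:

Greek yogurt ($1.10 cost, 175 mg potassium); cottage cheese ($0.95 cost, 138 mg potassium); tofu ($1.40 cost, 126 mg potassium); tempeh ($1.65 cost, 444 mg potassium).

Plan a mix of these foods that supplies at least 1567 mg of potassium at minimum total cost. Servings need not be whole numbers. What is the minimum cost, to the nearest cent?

$5.82

Cost per mg of potassium: tempeh $0.0037, Greek yogurt $0.0063, cottage cheese $0.0069, tofu $0.0111.
With no serving limits, use only tempeh: 1567 mg / 444 mg = 3.529 servings × $1.65 = $5.82.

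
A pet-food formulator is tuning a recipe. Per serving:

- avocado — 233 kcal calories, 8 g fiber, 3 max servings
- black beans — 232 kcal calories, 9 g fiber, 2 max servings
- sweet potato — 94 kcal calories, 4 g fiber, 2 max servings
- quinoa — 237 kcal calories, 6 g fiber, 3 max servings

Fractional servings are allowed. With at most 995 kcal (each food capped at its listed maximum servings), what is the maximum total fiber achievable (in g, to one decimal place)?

Fiber per kcal: sweet potato 0.04255, black beans 0.03879, avocado 0.03433, quinoa 0.02532.
Take 2 servings of sweet potato: uses 188 kcal, +8.0 g fiber (running total 8.0 g).
Take 2 servings of black beans: uses 464 kcal, +18.0 g fiber (running total 26.0 g).
Take 1.472 servings of avocado: uses 343 kcal, +11.8 g fiber (running total 37.8 g).
Filling greedily by fiber-per-kcal is optimal for one linear limit, giving 37.8 g.

37.8 g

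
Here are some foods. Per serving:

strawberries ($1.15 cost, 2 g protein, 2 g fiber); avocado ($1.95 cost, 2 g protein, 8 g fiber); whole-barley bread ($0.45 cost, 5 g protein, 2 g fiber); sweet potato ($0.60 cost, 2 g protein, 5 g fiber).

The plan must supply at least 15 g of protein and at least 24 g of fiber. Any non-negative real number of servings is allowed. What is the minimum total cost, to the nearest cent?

$3.15

For a min-cost LP with two ≥-constraints, a basic feasible solution has at most two positive variables.
strawberries only: max(15/2, 24/2) = 12 servings → $13.80.
avocado only: max(15/2, 24/8) = 7.5 servings → $14.62.
whole-barley bread only: max(15/5, 24/2) = 12 servings → $5.40.
sweet potato only: max(15/2, 24/5) = 7.5 servings → $4.50.
strawberries + avocado with both tight: 6 servings and 1.5 servings → $9.82.
strawberries + whole-barley bread with both targets exact would need a negative amount; discard.
strawberries + sweet potato with both tight: 4.5 servings and 3 servings → $6.97.
avocado + whole-barley bread with both tight: 2.5 servings and 2 servings → $5.78.
avocado + sweet potato: intersection lies outside the first quadrant.
whole-barley bread + sweet potato with both tight: 1.286 servings and 4.286 servings → $3.15.
So the least-cost plan costs $3.15.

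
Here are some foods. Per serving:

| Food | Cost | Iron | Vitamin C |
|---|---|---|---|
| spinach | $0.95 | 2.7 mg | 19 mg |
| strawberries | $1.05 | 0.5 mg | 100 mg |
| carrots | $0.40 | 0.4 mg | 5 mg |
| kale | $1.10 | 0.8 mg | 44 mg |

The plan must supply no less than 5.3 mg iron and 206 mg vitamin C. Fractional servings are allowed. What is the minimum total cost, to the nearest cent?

$3.39

Compare the cost at each extreme point of the feasible region.
spinach only: max(5.3/2.7, 206/19) = 10.84 servings → $10.30.
strawberries only: max(5.3/0.5, 206/100) = 10.6 servings → $11.13.
carrots only: max(5.3/0.4, 206/5) = 41.2 servings → $16.48.
kale only: max(5.3/0.8, 206/44) = 6.625 servings → $7.29.
spinach + strawberries with both tight: 1.639 servings and 1.749 servings → $3.39.
spinach + carrots: intersection lies outside the first quadrant.
spinach + kale with both tight: 0.6602 servings and 4.397 servings → $5.46.
strawberries + carrots with both tight: 1.491 servings and 11.39 servings → $6.12.
strawberries + kale: the both-tight solution has a negative serving — not a feasible corner.
carrots + kale with both tight: 5.029 servings and 4.11 servings → $6.53.
The minimum over all feasible corners is $3.39.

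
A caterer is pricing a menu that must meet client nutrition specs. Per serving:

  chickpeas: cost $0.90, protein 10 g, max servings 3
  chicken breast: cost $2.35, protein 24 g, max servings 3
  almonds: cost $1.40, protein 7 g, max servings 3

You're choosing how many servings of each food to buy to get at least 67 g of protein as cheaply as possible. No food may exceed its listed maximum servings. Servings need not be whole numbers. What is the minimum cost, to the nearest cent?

Cost per g of protein: chickpeas $0.0900, chicken breast $0.0979, almonds $0.2000.
Take 3 servings of chickpeas: +30.0 g protein for $2.70 (total $2.70, still need 37.0 g).
Take 1.542 servings of chicken breast: +37.0 g protein for $3.62 (total $6.32, still need 0.0 g).
Greedy by cheapest-per-g is optimal for a single linear constraint, so the minimum cost is $6.32.

$6.32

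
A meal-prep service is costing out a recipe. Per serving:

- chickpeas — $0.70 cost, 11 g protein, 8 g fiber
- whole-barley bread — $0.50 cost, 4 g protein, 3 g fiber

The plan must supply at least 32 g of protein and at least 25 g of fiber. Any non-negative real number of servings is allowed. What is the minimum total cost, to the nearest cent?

$2.19

chickpeas only: max(32/11, 25/8) = 3.125 servings → $2.19.
whole-barley bread only: max(32/4, 25/3) = 8.333 servings → $4.17.
chickpeas + whole-barley bread: intersection lies outside the first quadrant.
So the least-cost plan costs $2.19.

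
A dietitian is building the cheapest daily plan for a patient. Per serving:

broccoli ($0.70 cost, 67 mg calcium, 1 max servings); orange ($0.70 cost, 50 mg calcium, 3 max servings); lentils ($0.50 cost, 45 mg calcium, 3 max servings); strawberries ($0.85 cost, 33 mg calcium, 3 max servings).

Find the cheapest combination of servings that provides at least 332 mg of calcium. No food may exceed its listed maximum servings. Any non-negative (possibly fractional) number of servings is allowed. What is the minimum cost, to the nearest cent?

$4.02

Cost per mg of calcium: broccoli $0.0104, lentils $0.0111, orange $0.0140, strawberries $0.0258.
Take 1 serving of broccoli: +67.0 mg calcium for $0.70 (total $0.70, still need 265.0 mg).
Take 3 servings of lentils: +135.0 mg calcium for $1.50 (total $2.20, still need 130.0 mg).
Take 2.6 servings of orange: +130.0 mg calcium for $1.82 (total $4.02, still need 0.0 mg).
Filling from the cheapest source first is optimal under one linear minimum: $4.02.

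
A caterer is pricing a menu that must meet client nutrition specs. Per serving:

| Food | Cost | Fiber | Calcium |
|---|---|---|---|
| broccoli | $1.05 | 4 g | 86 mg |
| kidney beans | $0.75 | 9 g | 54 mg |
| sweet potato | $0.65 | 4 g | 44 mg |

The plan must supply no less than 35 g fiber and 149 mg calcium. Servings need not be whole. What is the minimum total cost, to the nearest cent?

Two binding constraints pin down two serving amounts, so the optimal mix uses at most two foods. The candidates are each food alone (scaled to the tighter of fiber/calcium) and each pair with both constraints tight.
broccoli only: max(35/4, 149/86) = 8.75 servings → $9.19.
kidney beans only: max(35/9, 149/54) = 3.889 servings → $2.92.
sweet potato only: max(35/4, 149/44) = 8.75 servings → $5.69.
broccoli + kidney beans: the both-tight solution has a negative serving — not a feasible corner.
broccoli + sweet potato: intersection lies outside the first quadrant.
kidney beans + sweet potato: the both-tight solution has a negative serving — not a feasible corner.
The minimum over all feasible corners is $2.92.

$2.92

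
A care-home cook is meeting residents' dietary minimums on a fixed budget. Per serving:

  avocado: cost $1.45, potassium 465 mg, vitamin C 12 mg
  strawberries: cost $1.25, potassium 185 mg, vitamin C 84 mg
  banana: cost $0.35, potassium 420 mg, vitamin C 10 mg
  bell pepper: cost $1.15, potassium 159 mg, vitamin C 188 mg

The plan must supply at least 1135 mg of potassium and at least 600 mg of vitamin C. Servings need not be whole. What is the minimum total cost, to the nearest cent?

Compare the cost at each extreme point of the feasible region.
avocado only: max(1135/465, 600/12) = 50 servings → $72.50.
strawberries only: max(1135/185, 600/84) = 7.143 servings → $8.93.
banana only: max(1135/420, 600/10) = 60 servings → $21.00.
bell pepper only: max(1135/159, 600/188) = 7.138 servings → $8.21.
avocado + strawberries: the both-tight solution has a negative serving — not a feasible corner.
avocado + banana: intersection lies outside the first quadrant.
avocado + bell pepper with both tight: 1.38 servings and 3.103 servings → $5.57.
strawberries + banana: intersection lies outside the first quadrant.
strawberries + bell pepper with both tight: 5.507 servings and 0.731 servings → $7.72.
banana + bell pepper with both tight: 1.525 servings and 3.11 servings → $4.11.
The minimum over all feasible corners is $4.11.

$4.11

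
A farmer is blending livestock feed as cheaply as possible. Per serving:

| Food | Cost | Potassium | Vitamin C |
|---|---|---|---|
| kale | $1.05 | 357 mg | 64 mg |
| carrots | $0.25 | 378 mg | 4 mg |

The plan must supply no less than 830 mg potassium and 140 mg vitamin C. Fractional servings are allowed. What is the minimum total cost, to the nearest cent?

This is a tiny linear program; its minimum lies at a vertex of the feasible set. List the vertices and price them.
kale only: max(830/357, 140/64) = 2.325 servings → $2.44.
carrots only: max(830/378, 140/4) = 35 servings → $8.75.
kale + carrots with both tight: 2.179 servings and 0.1379 servings → $2.32.
Cheapest feasible corner: $2.32.

$2.32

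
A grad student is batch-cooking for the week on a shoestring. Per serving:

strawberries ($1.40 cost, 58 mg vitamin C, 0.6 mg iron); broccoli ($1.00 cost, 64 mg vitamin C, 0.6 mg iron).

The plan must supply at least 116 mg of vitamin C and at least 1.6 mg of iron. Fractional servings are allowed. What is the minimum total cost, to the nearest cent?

$2.67

Minimising a linear cost over {vitamin C ≥ 116, iron ≥ 1.6, servings ≥ 0} — the optimum is at a vertex, using one or two foods.
strawberries only: max(116/58, 1.6/0.6) = 2.667 servings → $3.73.
broccoli only: max(116/64, 1.6/0.6) = 2.667 servings → $2.67.
strawberries + broccoli: intersection lies outside the first quadrant.
Cheapest feasible corner: $2.67.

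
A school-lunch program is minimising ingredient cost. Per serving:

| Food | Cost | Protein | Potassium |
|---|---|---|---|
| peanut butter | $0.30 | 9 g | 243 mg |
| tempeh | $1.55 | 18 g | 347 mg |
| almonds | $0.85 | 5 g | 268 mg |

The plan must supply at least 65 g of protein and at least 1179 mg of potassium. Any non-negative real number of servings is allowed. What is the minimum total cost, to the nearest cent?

$2.17

Two binding constraints pin down two serving amounts, so the optimal mix uses at most two foods. The candidates are each food alone (scaled to the tighter of protein/potassium) and each pair with both constraints tight.
peanut butter only: max(65/9, 1179/243) = 7.222 servings → $2.17.
tempeh only: max(65/18, 1179/347) = 3.611 servings → $5.60.
almonds only: max(65/5, 1179/268) = 13 servings → $11.05.
peanut butter + tempeh with both targets exact would need a negative amount; discard.
peanut butter + almonds: the both-tight solution has a negative serving — not a feasible corner.
tempeh + almonds with both targets exact would need a negative amount; discard.
The minimum over all feasible corners is $2.17.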